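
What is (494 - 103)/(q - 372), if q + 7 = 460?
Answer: 391/81 ≈ 4.8272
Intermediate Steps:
q = 453 (q = -7 + 460 = 453)
(494 - 103)/(q - 372) = (494 - 103)/(453 - 372) = 391/81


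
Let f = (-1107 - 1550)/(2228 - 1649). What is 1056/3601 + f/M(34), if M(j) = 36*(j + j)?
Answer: 1487198095/5104028592 ≈ 0.29138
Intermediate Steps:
M(j) = 72*j (M(j) = 36*(2*j) = 72*j)
f = -2657/579 ≈ -4.5889
1056/3601 + f/M(34) = 1056/3601 - 2657/(579*(72*34)) = 1056*(1/3601) - 2657/579/2448 = 1056/3601 - 2657/579*1/2448 = 1056/3601 - 2657/1417392 = 1487198095/5104028592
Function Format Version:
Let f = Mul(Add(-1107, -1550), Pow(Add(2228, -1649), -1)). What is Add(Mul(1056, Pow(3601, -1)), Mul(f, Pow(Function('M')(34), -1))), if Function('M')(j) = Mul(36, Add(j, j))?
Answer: Rational(1487198095, 5104028592) ≈ 0.29138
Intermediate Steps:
Function('M')(j) = Mul(72, j) (Function('M')(j) = Mul(36, Mul(2, j)) = Mul(72, j))
f = Rational(-2657, 579) (f = Mul(-2657, Pow(579, -1)) = Mul(-2657, Rational(1, 579)) = Rational(-2657, 579) ≈ -4.5889)
Add(Mul(1056, Pow(3601, -1)), Mul(f, Pow(Function('M')(34), -1))) = Add(Mul(1056, Pow(3601, -1)), Mul(Rational(-2657, 579), Pow(Mul(72, 34), -1))) = Add(Mul(1056, Rational(1, 3601)), Mul(Rational(-2657, 579), Pow(2448, -1))) = Add(Rational(1056, 3601), Mul(Rational(-2657, 579), Rational(1, 2448))) = Add(Rational(1056, 3601), Rational(-2657, 1417392)) = Rational(1487198095, 5104028592)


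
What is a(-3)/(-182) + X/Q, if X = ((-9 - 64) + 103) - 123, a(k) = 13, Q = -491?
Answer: 811/6874 ≈ 0.11798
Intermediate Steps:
X = -93 (X = (-73 + 103) - 123 = 30 - 123 = -93)
a(-3)/(-182) + X/Q = 13/(-182) - 93/(-491) = 13*(-1/182) - 93*(-1/491) = -1/14 + 93/491 = 811/6874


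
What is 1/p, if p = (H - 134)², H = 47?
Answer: 1/7569 ≈ 0.00013212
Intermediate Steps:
p = 7569 (p = (47 - 134)² = (-87)² = 7569)
1/p = 1/7569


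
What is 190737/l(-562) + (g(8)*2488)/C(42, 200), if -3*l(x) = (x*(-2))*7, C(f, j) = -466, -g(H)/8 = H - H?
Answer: -572211/7868 ≈ -72.726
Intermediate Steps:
g(H) = 0 (g(H) = -8*(H - H) = -8*0 = 0)
l(x) = 14*x/3 (l(x) = -x*(-2)*7/3 = -(-2*x)*7/3 = -(-14)*x/3 = 14*x/3)
190737/l(-562) + (g(8)*2488)/C(42, 200) = 190737/(((14/3)*(-562))) + (0*2488)/(-466) = 190737/(-7868/3) + 0*(-1/466) = 190737*(-3/7868) + 0 = -572211/7868 + 0 = -572211/7868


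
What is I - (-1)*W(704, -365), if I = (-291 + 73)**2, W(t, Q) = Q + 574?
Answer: 47733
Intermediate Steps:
W(t, Q) = 574 + Q
I = 47524 (I = (-218)**2 = 47524)
I - (-1)*W(704, -365) = 47524 - (-1)*(574 - 365) = 47524 - (-1)*209 = 47524 - 1*(-209) = 47524 + 209 = 47733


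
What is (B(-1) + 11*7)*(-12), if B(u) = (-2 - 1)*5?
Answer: -744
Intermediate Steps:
B(u) = -15 (B(u) = -3*5 = -15)
(B(-1) + 11*7)*(-12) = (-15 + 11*7)*(-12) = (-15 + 77)*(-12) = 62*(-12) = -744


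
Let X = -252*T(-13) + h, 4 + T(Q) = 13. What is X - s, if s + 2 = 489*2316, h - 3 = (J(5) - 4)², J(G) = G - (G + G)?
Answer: -1134706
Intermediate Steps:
T(Q) = 9 (T(Q) = -4 + 13 = 9)
J(G) = -G (J(G) = G - 2*G = -G)
h = 84 (h = 3 + (-1*5 - 4)² = 3 + (-5 - 4)² = 3 + (-9)² = 3 + 81 = 84)
s = 1132522 (s = -2 + 489*2316 = -2 + 1132524 = 1132522)
X = -2184 (X = -252*9 + 84 = -2268 + 84 = -2184)
X - s = -2184 - 1*1132522 = -2184 - 1132522 = -1134706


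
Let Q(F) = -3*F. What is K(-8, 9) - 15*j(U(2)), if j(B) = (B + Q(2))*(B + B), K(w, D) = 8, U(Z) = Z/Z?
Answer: 158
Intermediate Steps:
U(Z) = 1
j(B) = 2*B*(-6 + B) (j(B) = (B - 3*2)*(B + B) = (B - 6)*(2*B) = (-6 + B)*(2*B) = 2*B*(-6 + B))
K(-8, 9) - 15*j(U(2)) = 8 - 30*(-6 + 1) = 8 - 30*(-5) = 8 - 15*(-10) = 8 + 150 = 158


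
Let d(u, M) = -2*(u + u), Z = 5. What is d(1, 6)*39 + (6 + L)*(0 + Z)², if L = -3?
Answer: -81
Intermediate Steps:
d(u, M) = -4*u
d(1, 6)*39 + (6 + L)*(0 + Z)² = -4*1*39 + (6 - 3)*(0 + 5)² = -4*39 + 3*5² = -156 + 3*25 = -156 + 75 = -81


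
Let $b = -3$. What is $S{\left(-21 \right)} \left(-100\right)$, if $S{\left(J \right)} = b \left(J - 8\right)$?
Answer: $-8700$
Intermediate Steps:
$S{\left(J \right)} = 24 - 3 J$ ($S{\left(J \right)} = - 3 \left(J - 8\right) = - 3 \left(-8 + J\right) = 24 - 3 J$)
$S{\left(-21 \right)} \left(-100\right) = \left(24 - -63\right) \left(-100\right) = \left(24 + 63\right) \left(-100\right) = 87 \left(-100\right) = -8700$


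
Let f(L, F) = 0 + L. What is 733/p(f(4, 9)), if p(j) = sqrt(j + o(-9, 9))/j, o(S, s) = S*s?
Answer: -2932*I*sqrt(77)/77 ≈ -334.13*I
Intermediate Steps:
f(L, F) = L
p(j) = sqrt(-81 + j)/j (p(j) = sqrt(j - 9*9)/j = sqrt(j - 81)/j = sqrt(-81 + j)/j)
733/p(f(4, 9)) = 733/((sqrt(-81 + 4)/4)) = 733/((sqrt(-77)/4)) = 733/(((I*sqrt(77))/4)) = 733/((I*sqrt(77)/4)) = 733*(-4*I*sqrt(77)/77) = -2932*I*sqrt(77)/77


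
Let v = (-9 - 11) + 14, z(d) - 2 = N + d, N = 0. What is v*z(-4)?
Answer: 12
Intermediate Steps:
z(d) = 2 + d (z(d) = 2 + (0 + d) = 2 + d)
v = -6 (v = -20 + 14 = -6)
v*z(-4) = -6*(2 - 4) = -6*(-2) = 12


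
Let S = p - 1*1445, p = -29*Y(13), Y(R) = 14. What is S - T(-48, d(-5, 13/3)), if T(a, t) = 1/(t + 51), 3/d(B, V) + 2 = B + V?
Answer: -738557/399 ≈ -1851.0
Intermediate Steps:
d(B, V) = 3/(-2 + B + V) (d(B, V) = 3/(-2 + (B + V)) = 3/(-2 + B + V))
T(a, t) = 1/(51 + t)
p = -406 (p = -29*14 = -406)
S = -1851 (S = -406 - 1*1445 = -406 - 1445 = -1851)
S - T(-48, d(-5, 13/3)) = -1851 - 1/(51 + 3/(-2 - 5 + 13/3)) = -1851 - 1/(51 + 3/(-8/3)) = -1851 - 1/(51 + 3*(-3/8)) = -1851 - 1/(51 - 9/8) = -1851 - 1/399/8 = -1851 - 1*8/399 = -1851 - 8/399 = -738557/399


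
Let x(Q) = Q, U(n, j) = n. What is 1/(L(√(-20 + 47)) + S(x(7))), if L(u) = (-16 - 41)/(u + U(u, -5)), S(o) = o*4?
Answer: 336/9047 + 38*√3/9047 ≈ 0.044415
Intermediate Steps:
S(o) = 4*o
L(u) = -57/(2*u) (L(u) = (-16 - 41)/(u + u) = -57*1/(2*u) = -57/(2*u))
1/(L(√(-20 + 47)) + S(x(7))) = 1/(-57/(2*√(-20 + 47)) + 4*7) = 1/(-57*√3/9/2 + 28) = 1/(-19*√3/6 + 28) = 1/(28 - 19*√3/6)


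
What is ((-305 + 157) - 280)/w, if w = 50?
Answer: -214/25 ≈ -8.5600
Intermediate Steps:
((-305 + 157) - 280)/w = ((-305 + 157) - 280)/50 = (-148 - 280)*(1/50) = -428*1/50 = -214/25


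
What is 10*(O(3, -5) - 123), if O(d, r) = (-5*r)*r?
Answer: -2480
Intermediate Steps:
O(d, r) = -5*r²
10*(O(3, -5) - 123) = 10*(-5*(-5)² - 123) = 10*(-5*25 - 123) = 10*(-125 - 123) = 10*(-248) = -2480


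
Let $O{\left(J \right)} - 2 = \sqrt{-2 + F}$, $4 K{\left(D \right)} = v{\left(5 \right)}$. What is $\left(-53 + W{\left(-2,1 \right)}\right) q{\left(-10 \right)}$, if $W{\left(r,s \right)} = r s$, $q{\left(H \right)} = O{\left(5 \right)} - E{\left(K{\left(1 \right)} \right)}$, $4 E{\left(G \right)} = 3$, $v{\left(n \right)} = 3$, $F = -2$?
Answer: $- \frac{275}{4} - 110 i \approx -68.75 - 110.0 i$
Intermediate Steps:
$K{\left(D \right)} = \frac{3}{4}$ ($K{\left(D \right)} = \frac{1}{4} \cdot 3 = \frac{3}{4}$)
$O{\left(J \right)} = 2 + 2 i$ ($O{\left(J \right)} = 2 + \sqrt{-2 - 2} = 2 + \sqrt{-4} = 2 + 2 i$)
$E{\left(G \right)} = \frac{3}{4}$ ($E{\left(G \right)} = \frac{1}{4} \cdot 3 = \frac{3}{4}$)
$q{\left(H \right)} = \frac{5}{4} + 2 i$ ($q{\left(H \right)} = \left(2 + 2 i\right) - \frac{3}{4} = \frac{5}{4} + 2 i$)
$\left(-53 + W{\left(-2,1 \right)}\right) q{\left(-10 \right)} = \left(-53 - 2\right) \left(\frac{5}{4} + 2 i\right) = - 55 \left(\frac{5}{4} + 2 i\right) = - \frac{275}{4} - 110 i$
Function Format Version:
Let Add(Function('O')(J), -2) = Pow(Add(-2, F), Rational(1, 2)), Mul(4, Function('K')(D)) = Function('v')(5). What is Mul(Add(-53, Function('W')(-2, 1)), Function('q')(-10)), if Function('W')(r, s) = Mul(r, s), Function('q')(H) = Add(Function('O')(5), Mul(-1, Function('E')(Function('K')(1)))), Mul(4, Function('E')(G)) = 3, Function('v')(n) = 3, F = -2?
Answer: Add(Rational(-275, 4), Mul(-110, I)) ≈ Add(-68.750, Mul(-110.00, I))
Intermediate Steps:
Function('K')(D) = Rational(3, 4) (Function('K')(D) = Mul(Rational(1, 4), 3) = Rational(3, 4))
Function('O')(J) = Add(2, Mul(2, I)) (Function('O')(J) = Add(2, Pow(Add(-2, -2), Rational(1, 2))) = Add(2, Pow(-4, Rational(1, 2))) = Add(2, Mul(2, I)))
Function('E')(G) = Rational(3, 4) (Function('E')(G) = Mul(Rational(1, 4), 3) = Rational(3, 4))
Function('q')(H) = Add(Rational(5, 4), Mul(2, I)) (Function('q')(H) = Add(Add(2, Mul(2, I)), Mul(-1, Rational(3, 4))) = Add(Add(2, Mul(2, I)), Rational(-3, 4)) = Add(Rational(5, 4), Mul(2, I)))
Mul(Add(-53, Function('W')(-2, 1)), Function('q')(-10)) = Mul(Add(-53, Mul(-2, 1)), Add(Rational(5, 4), Mul(2, I))) = Mul(Add(-53, -2), Add(Rational(5, 4), Mul(2, I))) = Mul(-55, Add(Rational(5, 4), Mul(2, I))) = Add(Rational(-275, 4), Mul(-110, I))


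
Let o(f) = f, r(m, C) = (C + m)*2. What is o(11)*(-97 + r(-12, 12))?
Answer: -1067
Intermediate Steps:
r(m, C) = 2*C + 2*m
o(11)*(-97 + r(-12, 12)) = 11*(-97 + (2*12 + 2*(-12))) = 11*(-97 + (24 - 24)) = 11*(-97 + 0) = 11*(-97) = -1067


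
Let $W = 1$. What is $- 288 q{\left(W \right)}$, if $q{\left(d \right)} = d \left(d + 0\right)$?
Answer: $-288$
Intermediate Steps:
$q{\left(d \right)} = d^{2}$ ($q{\left(d \right)} = d d = d^{2}$)
$- 288 q{\left(W \right)} = - 288 \cdot 1^{2} = \left(-288\right) 1 = -288$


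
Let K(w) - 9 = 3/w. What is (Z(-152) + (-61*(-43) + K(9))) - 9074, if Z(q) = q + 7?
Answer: -19760/3 ≈ -6586.7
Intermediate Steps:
Z(q) = 7 + q
K(w) = 9 + 3/w
(Z(-152) + (-61*(-43) + K(9))) - 9074 = ((7 - 152) + (-61*(-43) + (9 + 3/9))) - 9074 = (-145 + (2623 + (9 + 3*(1/9)))) - 9074 = (-145 + (2623 + (9 + 1/3))) - 9074 = (-145 + (2623 + 28/3)) - 9074 = (-145 + 7897/3) - 9074 = 7462/3 - 9074 = -19760/3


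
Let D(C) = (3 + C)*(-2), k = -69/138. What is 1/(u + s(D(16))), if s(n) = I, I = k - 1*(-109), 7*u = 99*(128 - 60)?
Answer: 14/14983 ≈ 0.00093439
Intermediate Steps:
u = 6732/7 (u = (99*(128 - 60))/7 = (99*68)/7 = (⅐)*6732 = 6732/7 ≈ 961.71)
k = -½ (k = -69*1/138 = -½ ≈ -0.50000)
D(C) = -6 - 2*C
I = 217/2 (I = -½ - 1*(-109) = -½ + 109 = 217/2 ≈ 108.50)
s(n) = 217/2
1/(u + s(D(16))) = 1/(6732/7 + 217/2) = 1/(14983/14) = 14/14983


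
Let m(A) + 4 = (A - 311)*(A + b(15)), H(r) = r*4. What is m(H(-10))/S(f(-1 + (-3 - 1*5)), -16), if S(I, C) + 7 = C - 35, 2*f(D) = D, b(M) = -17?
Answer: -20003/58 ≈ -344.88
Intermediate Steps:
H(r) = 4*r
f(D) = D/2
S(I, C) = -42 + C (S(I, C) = -7 + (C - 35) = -7 + (-35 + C) = -42 + C)
m(A) = -4 + (-311 + A)*(-17 + A) (m(A) = -4 + (A - 311)*(A - 17) = -4 + (-311 + A)*(-17 + A))
m(H(-10))/S(f(-1 + (-3 - 1*5)), -16) = (5283 + (4*(-10))² - 1312*(-10))/(-42 - 16) = (5283 + (-40)² - 328*(-40))/(-58) = (5283 + 1600 + 13120)*(-1/58) = 20003*(-1/58) = -20003/58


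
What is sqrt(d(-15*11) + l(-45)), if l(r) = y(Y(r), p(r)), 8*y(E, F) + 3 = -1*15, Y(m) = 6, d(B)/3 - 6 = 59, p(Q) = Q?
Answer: sqrt(771)/2 ≈ 13.883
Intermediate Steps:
d(B) = 195 (d(B) = 18 + 3*59 = 18 + 177 = 195)
y(E, F) = -9/4 (y(E, F) = -3/8 + (-1*15)/8 = -3/8 + (1/8)*(-15) = -3/8 - 15/8 = -9/4)
l(r) = -9/4
sqrt(d(-15*11) + l(-45)) = sqrt(195 - 9/4) = sqrt(771/4) = sqrt(771)/2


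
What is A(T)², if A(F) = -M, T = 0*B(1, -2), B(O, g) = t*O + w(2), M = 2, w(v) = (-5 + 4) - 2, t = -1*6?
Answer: 4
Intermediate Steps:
t = -6
w(v) = -3 (w(v) = -1 - 2 = -3)
B(O, g) = -3 - 6*O (B(O, g) = -6*O - 3 = -3 - 6*O)
T = 0 (T = 0*(-3 - 6*1) = 0*(-3 - 6) = 0*(-9) = 0)
A(F) = -2 (A(F) = -1*2 = -2)
A(T)² = (-2)² = 4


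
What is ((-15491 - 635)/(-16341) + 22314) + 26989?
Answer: 805676449/16341 ≈ 49304.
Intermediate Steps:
((-15491 - 635)/(-16341) + 22314) + 26989 = (-16126*(-1/16341) + 22314) + 26989 = (16126/16341 + 22314) + 26989 = 364649200/16341 + 26989 = 805676449/16341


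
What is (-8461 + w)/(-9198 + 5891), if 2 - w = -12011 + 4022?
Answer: 470/3307 ≈ 0.14212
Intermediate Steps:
w = 7991 (w = 2 - (-12011 + 4022) = 2 - 1*(-7989) = 2 + 7989 = 7991)
(-8461 + w)/(-9198 + 5891) = (-8461 + 7991)/(-9198 + 5891) = -470/(-3307) = -470*(-1/3307) = 470/3307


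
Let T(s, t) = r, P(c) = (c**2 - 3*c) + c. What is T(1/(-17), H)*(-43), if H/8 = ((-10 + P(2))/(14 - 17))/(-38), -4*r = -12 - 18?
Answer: -645/2 ≈ -322.50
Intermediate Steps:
P(c) = c**2 - 2*c
r = 15/2 (r = -(-12 - 18)/4 = -1/4*(-30) = 15/2 ≈ 7.5000)
H = -40/57 (H = 8*(((-10 + 2*(-2 + 2))/(14 - 17))/(-38)) = 8*(((-10 + 2*0)/(-3))*(-1/38)) = 8*(((-10 + 0)*(-1/3))*(-1/38)) = 8*(-10*(-1/3)*(-1/38)) = 8*((10/3)*(-1/38)) = 8*(-5/57) = -40/57 ≈ -0.70175)
T(s, t) = 15/2
T(1/(-17), H)*(-43) = (15/2)*(-43) = -645/2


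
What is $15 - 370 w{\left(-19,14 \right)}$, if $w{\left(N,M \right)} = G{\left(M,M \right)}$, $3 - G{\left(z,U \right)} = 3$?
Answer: $15$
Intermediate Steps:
$G{\left(z,U \right)} = 0$ ($G{\left(z,U \right)} = 3 - 3 = 0$)
$w{\left(N,M \right)} = 0$
$15 - 370 w{\left(-19,14 \right)} = 15 - 0 = 15 + 0 = 15$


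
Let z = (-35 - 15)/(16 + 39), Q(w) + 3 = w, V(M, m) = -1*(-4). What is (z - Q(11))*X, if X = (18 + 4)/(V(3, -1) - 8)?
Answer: 49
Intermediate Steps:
V(M, m) = 4
Q(w) = -3 + w
X = -11/2 (X = (18 + 4)/(4 - 8) = 22/(-4) = 22*(-1/4) = -11/2 ≈ -5.5000)
z = -10/11 (z = -50/55 = -50*1/55 = -10/11 ≈ -0.90909)
(z - Q(11))*X = (-10/11 - (-3 + 11))*(-11/2) = (-10/11 - 1*8)*(-11/2) = (-10/11 - 8)*(-11/2) = -98/11*(-11/2) = 49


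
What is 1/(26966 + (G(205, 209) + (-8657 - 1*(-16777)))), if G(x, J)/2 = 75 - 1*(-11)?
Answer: 1/35258 ≈ 2.8362e-5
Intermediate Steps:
G(x, J) = 172 (G(x, J) = 2*(75 - 1*(-11)) = 2*(75 + 11) = 2*86 = 172)
1/(26966 + (G(205, 209) + (-8657 - 1*(-16777)))) = 1/(26966 + (172 + (-8657 - 1*(-16777)))) = 1/(26966 + (172 + (-8657 + 16777))) = 1/(26966 + (172 + 8120)) = 1/(26966 + 8292) = 1/35258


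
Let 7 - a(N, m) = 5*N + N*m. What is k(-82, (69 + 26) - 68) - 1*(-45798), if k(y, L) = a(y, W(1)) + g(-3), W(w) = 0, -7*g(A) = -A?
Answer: 323502/7 ≈ 46215.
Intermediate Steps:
g(A) = A/7 (g(A) = -(-1)*A/7 = A/7)
a(N, m) = 7 - 5*N - N*m (a(N, m) = 7 - (5*N + N*m) = 7 + (-5*N - N*m) = 7 - 5*N - N*m)
k(y, L) = 46/7 - 5*y (k(y, L) = (7 - 5*y - 1*y*0) + (⅐)*(-3) = (7 - 5*y + 0) - 3/7 = (7 - 5*y) - 3/7 = 46/7 - 5*y)
k(-82, (69 + 26) - 68) - 1*(-45798) = (46/7 - 5*(-82)) - 1*(-45798) = (46/7 + 410) + 45798 = 2916/7 + 45798 = 323502/7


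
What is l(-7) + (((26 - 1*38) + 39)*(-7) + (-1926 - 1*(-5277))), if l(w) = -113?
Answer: 3049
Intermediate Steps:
l(-7) + (((26 - 1*38) + 39)*(-7) + (-1926 - 1*(-5277))) = -113 + (((26 - 1*38) + 39)*(-7) + (-1926 - 1*(-5277))) = -113 + (((26 - 38) + 39)*(-7) + (-1926 + 5277)) = -113 + ((-12 + 39)*(-7) + 3351) = -113 + (27*(-7) + 3351) = -113 + (-189 + 3351) = -113 + 3162 = 3049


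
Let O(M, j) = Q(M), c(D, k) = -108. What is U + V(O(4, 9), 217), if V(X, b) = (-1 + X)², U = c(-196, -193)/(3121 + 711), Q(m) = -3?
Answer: 15301/958 ≈ 15.972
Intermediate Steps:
O(M, j) = -3
U = -27/958 (U = -108/(3121 + 711) = -108/3832 = -108*1/3832 = -27/958 ≈ -0.028184)
U + V(O(4, 9), 217) = -27/958 + (-1 - 3)² = -27/958 + (-4)² = -27/958 + 16 = 15301/958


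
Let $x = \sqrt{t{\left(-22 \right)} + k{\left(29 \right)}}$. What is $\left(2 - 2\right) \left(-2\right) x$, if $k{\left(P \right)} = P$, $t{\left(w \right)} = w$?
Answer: $0$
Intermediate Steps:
$x = \sqrt{7}$ ($x = \sqrt{-22 + 29} = \sqrt{7} \approx 2.6458$)
$\left(2 - 2\right) \left(-2\right) x = \left(2 - 2\right) \left(-2\right) \sqrt{7} = 0 \left(-2\right) \sqrt{7} = 0 \sqrt{7} = 0$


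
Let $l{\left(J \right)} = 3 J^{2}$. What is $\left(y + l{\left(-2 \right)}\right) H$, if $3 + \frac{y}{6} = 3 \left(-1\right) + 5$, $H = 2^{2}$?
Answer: $24$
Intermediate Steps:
$H = 4$
$y = -6$ ($y = -18 + 6 \left(3 \left(-1\right) + 5\right) = -18 + 6 \left(-3 + 5\right) = -18 + 6 \cdot 2 = -18 + 12 = -6$)
$\left(y + l{\left(-2 \right)}\right) H = \left(-6 + 3 \left(-2\right)^{2}\right) 4 = \left(-6 + 3 \cdot 4\right) 4 = \left(-6 + 12\right) 4 = 6 \cdot 4 = 24$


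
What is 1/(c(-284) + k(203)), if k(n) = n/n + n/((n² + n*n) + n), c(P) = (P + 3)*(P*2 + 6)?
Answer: 407/64274662 ≈ 6.3322e-6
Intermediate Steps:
c(P) = (3 + P)*(6 + 2*P) (c(P) = (3 + P)*(2*P + 6) = (3 + P)*(6 + 2*P))
k(n) = 1 + n/(n + 2*n²) (k(n) = 1 + n/((n² + n²) + n) = 1 + n/(2*n² + n) = 1 + n/(n + 2*n²))
1/(c(-284) + k(203)) = 1/((18 + 2*(-284)² + 12*(-284)) + 2*(1 + 203)/(1 + 2*203)) = 1/((18 + 2*80656 - 3408) + 2*204/(1 + 406)) = 1/((18 + 161312 - 3408) + 2*204/407) = 1/(157922 + 2*(1/407)*204) = 1/(157922 + 408/407) = 1/(64274662/407) = 407/64274662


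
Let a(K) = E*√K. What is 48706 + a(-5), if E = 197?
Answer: 48706 + 197*I*√5 ≈ 48706.0 + 440.51*I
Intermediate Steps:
a(K) = 197*√K
48706 + a(-5) = 48706 + 197*√(-5) = 48706 + 197*(I*√5) = 48706 + 197*I*√5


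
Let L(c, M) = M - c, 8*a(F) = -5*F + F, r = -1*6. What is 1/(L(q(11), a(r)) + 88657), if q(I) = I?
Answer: 1/88649 ≈ 1.1280e-5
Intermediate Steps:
r = -6
a(F) = -F/2 (a(F) = (-5*F + F)/8 = (-4*F)/8 = -F/2)
1/(L(q(11), a(r)) + 88657) = 1/((-1/2*(-6) - 1*11) + 88657) = 1/((3 - 11) + 88657) = 1/(-8 + 88657) = 1/88649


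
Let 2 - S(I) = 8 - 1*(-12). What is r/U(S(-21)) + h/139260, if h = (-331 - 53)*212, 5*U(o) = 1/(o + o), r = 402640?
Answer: -841074702784/11605 ≈ -7.2475e+7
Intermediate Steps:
S(I) = -18 (S(I) = 2 - (8 - 1*(-12)) = 2 - (8 + 12) = 2 - 1*20 = 2 - 20 = -18)
U(o) = 1/(10*o) (U(o) = 1/(5*(o + o)) = 1/(5*((2*o))) = (1/(2*o))/5 = 1/(10*o))
h = -81408 (h = -384*212 = -81408)
r/U(S(-21)) + h/139260 = 402640/(((⅒)/(-18))) - 81408/139260 = 402640/(((⅒)*(-1/18))) - 81408*1/139260 = 402640/(-1/180) - 6784/11605 = 402640*(-180) - 6784/11605 = -72475200 - 6784/11605 = -841074702784/11605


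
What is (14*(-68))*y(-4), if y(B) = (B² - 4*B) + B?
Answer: -26656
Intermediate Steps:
y(B) = B² - 3*B
(14*(-68))*y(-4) = (14*(-68))*(-4*(-3 - 4)) = -(-3808)*(-7) = -952*28 = -26656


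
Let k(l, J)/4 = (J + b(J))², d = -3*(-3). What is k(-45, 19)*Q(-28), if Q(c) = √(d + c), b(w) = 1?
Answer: 1600*I*√19 ≈ 6974.2*I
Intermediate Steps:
d = 9
k(l, J) = 4*(1 + J)² (k(l, J) = 4*(J + 1)² = 4*(1 + J)²)
Q(c) = √(9 + c)
k(-45, 19)*Q(-28) = (4*(1 + 19)²)*√(9 - 28) = (4*20²)*√(-19) = (4*400)*(I*√19) = 1600*(I*√19) = 1600*I*√19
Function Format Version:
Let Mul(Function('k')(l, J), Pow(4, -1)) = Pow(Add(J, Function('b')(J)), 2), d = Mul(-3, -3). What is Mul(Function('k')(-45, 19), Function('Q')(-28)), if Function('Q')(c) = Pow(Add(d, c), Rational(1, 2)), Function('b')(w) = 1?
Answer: Mul(1600, I, Pow(19, Rational(1, 2))) ≈ Mul(6974.2, I)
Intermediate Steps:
d = 9
Function('k')(l, J) = Mul(4, Pow(Add(1, J), 2)) (Function('k')(l, J) = Mul(4, Pow(Add(J, 1), 2)) = Mul(4, Pow(Add(1, J), 2)))
Function('Q')(c) = Pow(Add(9, c), Rational(1, 2))
Mul(Function('k')(-45, 19), Function('Q')(-28)) = Mul(Mul(4, Pow(Add(1, 19), 2)), Pow(Add(9, -28), Rational(1, 2))) = Mul(Mul(4, Pow(20, 2)), Pow(-19, Rational(1, 2))) = Mul(Mul(4, 400), Mul(I, Pow(19, Rational(1, 2)))) = Mul(1600, Mul(I, Pow(19, Rational(1, 2)))) = Mul(1600, I, Pow(19, Rational(1, 2)))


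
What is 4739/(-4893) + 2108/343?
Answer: 1241281/239757 ≈ 5.1772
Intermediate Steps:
4739/(-4893) + 2108/343 = 4739*(-1/4893) + 2108*(1/343) = -677/699 + 2108/343 = 1241281/239757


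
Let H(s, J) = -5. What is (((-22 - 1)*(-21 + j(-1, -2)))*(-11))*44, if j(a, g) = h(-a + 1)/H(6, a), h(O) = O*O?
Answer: -1213388/5 ≈ -2.4268e+5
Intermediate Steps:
h(O) = O²
j(a, g) = -(1 - a)²/5 (j(a, g) = (-a + 1)²/(-5) = (1 - a)²*(-⅕) = -(1 - a)²/5)
(((-22 - 1)*(-21 + j(-1, -2)))*(-11))*44 = (((-22 - 1)*(-21 - (-1 - 1)²/5))*(-11))*44 = (-23*(-21 - ⅕*(-2)²)*(-11))*44 = (-23*(-21 - ⅕*4)*(-11))*44 = (-23*(-21 - ⅘)*(-11))*44 = (-23*(-109/5)*(-11))*44 = ((2507/5)*(-11))*44 = -27577/5*44 = -1213388/5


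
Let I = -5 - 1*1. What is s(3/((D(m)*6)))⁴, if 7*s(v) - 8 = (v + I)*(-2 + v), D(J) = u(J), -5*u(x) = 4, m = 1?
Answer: 6972900390625/40282095616 ≈ 173.10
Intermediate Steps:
u(x) = -⅘ (u(x) = -⅕*4 = -⅘)
D(J) = -⅘
I = -6 (I = -5 - 1 = -6)
s(v) = 8/7 + (-6 + v)*(-2 + v)/7 (s(v) = 8/7 + ((v - 6)*(-2 + v))/7 = 8/7 + ((-6 + v)*(-2 + v))/7 = 8/7 + (-6 + v)*(-2 + v)/7)
s(3/((D(m)*6)))⁴ = (20/7 - 24/(7*((-⅘*6))) + (3/((-⅘*6)))²/7)⁴ = (20/7 - 24/(7*(-24/5)) + (3/(-24/5))²/7)⁴ = (20/7 - 24*(-5)/(7*24) + (3*(-5/24))²/7)⁴ = (20/7 - 8/7*(-5/8) + (-5/8)²/7)⁴ = (20/7 + 5/7 + (⅐)*(25/64))⁴ = (20/7 + 5/7 + 25/448)⁴ = (1625/448)⁴ = 6972900390625/40282095616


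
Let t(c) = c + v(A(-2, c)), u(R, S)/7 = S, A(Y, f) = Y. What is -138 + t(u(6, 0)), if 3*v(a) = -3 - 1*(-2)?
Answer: -415/3 ≈ -138.33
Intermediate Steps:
u(R, S) = 7*S
v(a) = -⅓ (v(a) = (-3 - 1*(-2))/3 = (-3 + 2)/3 = (⅓)*(-1) = -⅓)
t(c) = -⅓ + c (t(c) = c - ⅓ = -⅓ + c)
-138 + t(u(6, 0)) = -138 + (-⅓ + 7*0) = -138 + (-⅓ + 0) = -138 - ⅓ = -415/3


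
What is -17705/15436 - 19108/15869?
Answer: -575911733/244953884 ≈ -2.3511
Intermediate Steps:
-17705/15436 - 19108/15869 = -575911733/244953884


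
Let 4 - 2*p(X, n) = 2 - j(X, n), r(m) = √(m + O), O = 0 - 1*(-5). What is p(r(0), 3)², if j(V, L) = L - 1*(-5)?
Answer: 25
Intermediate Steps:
j(V, L) = 5 + L (j(V, L) = L + 5 = 5 + L)
O = 5 (O = 0 + 5 = 5)
r(m) = √(5 + m) (r(m) = √(m + 5) = √(5 + m))
p(X, n) = 7/2 + n/2 (p(X, n) = 2 - (2 - (5 + n))/2 = 2 - (2 + (-5 - n))/2 = 2 - (-3 - n)/2 = 2 + (3/2 + n/2) = 7/2 + n/2)
p(r(0), 3)² = (7/2 + (½)*3)² = (7/2 + 3/2)² = 5² = 25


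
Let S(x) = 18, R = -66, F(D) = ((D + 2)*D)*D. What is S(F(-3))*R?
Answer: -1188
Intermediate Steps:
F(D) = D²*(2 + D) (F(D) = ((2 + D)*D)*D = (D*(2 + D))*D = D²*(2 + D))
S(F(-3))*R = 18*(-66) = -1188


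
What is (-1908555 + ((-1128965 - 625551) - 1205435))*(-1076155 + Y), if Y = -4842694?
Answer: 28815951869594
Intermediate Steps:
(-1908555 + ((-1128965 - 625551) - 1205435))*(-1076155 + Y) = (-1908555 + ((-1128965 - 625551) - 1205435))*(-1076155 - 4842694) = (-1908555 + (-1754516 - 1205435))*(-5918849) = (-1908555 - 2959951)*(-5918849) = -4868506*(-5918849) = 28815951869594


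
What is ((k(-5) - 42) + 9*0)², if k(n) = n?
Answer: 2209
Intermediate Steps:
((k(-5) - 42) + 9*0)² = ((-5 - 42) + 9*0)² = (-47 + 0)² = (-47)² = 2209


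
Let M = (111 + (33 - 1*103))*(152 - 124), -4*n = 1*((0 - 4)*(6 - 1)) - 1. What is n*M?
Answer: 6027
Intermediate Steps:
n = 21/4 (n = -(1*((0 - 4)*(6 - 1)) - 1)/4 = -(1*(-4*5) - 1)/4 = -(1*(-20) - 1)/4 = -(-20 - 1)/4 = -1/4*(-21) = 21/4 ≈ 5.2500)
M = 1148 (M = (111 + (33 - 103))*28 = (111 - 70)*28 = 41*28 = 1148)
n*M = (21/4)*1148 = 6027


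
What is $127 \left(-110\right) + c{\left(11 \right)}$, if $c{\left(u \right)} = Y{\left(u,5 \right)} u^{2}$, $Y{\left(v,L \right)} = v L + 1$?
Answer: $-7194$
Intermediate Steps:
$Y{\left(v,L \right)} = 1 + L v$ ($Y{\left(v,L \right)} = L v + 1 = 1 + L v$)
$c{\left(u \right)} = u^{2} \left(1 + 5 u\right)$ ($c{\left(u \right)} = \left(1 + 5 u\right) u^{2} = u^{2} \left(1 + 5 u\right)$)
$127 \left(-110\right) + c{\left(11 \right)} = 127 \left(-110\right) + 11^{2} \left(1 + 5 \cdot 11\right) = -13970 + 121 \left(1 + 55\right) = -13970 + 121 \cdot 56 = -13970 + 6776 = -7194$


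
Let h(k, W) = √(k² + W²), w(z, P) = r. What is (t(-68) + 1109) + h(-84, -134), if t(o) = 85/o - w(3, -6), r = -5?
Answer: 4451/4 + 26*√37 ≈ 1270.9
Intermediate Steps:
w(z, P) = -5
h(k, W) = √(W² + k²)
t(o) = 5 + 85/o (t(o) = 85/o - 1*(-5) = 85/o + 5 = 5 + 85/o)
(t(-68) + 1109) + h(-84, -134) = ((5 + 85/(-68)) + 1109) + √((-134)² + (-84)²) = ((5 + 85*(-1/68)) + 1109) + √(17956 + 7056) = ((5 - 5/4) + 1109) + √25012 = (15/4 + 1109) + 26*√37 = 4451/4 + 26*√37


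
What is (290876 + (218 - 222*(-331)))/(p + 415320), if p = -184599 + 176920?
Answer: 364576/407641 ≈ 0.89436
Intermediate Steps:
p = -7679
(290876 + (218 - 222*(-331)))/(p + 415320) = (290876 + (218 - 222*(-331)))/(-7679 + 415320) = (290876 + (218 + 73482))/407641 = (290876 + 73700)*(1/407641) = 364576*(1/407641) = 364576/407641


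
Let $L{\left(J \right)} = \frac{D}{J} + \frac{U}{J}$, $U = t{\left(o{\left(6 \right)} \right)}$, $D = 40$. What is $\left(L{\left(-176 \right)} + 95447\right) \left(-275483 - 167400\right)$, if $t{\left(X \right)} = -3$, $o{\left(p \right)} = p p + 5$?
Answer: $- \frac{7439829864705}{176} \approx -4.2272 \cdot 10^{10}$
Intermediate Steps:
$o{\left(p \right)} = 5 + p^{2}$ ($o{\left(p \right)} = p^{2} + 5 = 5 + p^{2}$)
$U = -3$
$L{\left(J \right)} = \frac{37}{J}$ ($L{\left(J \right)} = \frac{40}{J} - \frac{3}{J} = \frac{37}{J}$)
$\left(L{\left(-176 \right)} + 95447\right) \left(-275483 - 167400\right) = \left(\frac{37}{-176} + 95447\right) \left(-275483 - 167400\right) = \left(37 \left(- \frac{1}{176}\right) + 95447\right) \left(-442883\right) = \left(- \frac{37}{176} + 95447\right) \left(-442883\right) = \frac{16798635}{176} \left(-442883\right) = - \frac{7439829864705}{176}$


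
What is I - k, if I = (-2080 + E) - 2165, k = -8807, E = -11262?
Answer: -6700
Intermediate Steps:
I = -15507 (I = (-2080 - 11262) - 2165 = -13342 - 2165 = -15507)
I - k = -15507 - 1*(-8807) = -15507 + 8807 = -6700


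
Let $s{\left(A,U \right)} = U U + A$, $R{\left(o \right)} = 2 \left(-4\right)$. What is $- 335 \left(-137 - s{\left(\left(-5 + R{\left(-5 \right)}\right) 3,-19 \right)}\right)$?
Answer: $153765$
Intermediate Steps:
$R{\left(o \right)} = -8$
$s{\left(A,U \right)} = A + U^{2}$ ($s{\left(A,U \right)} = U^{2} + A = A + U^{2}$)
$- 335 \left(-137 - s{\left(\left(-5 + R{\left(-5 \right)}\right) 3,-19 \right)}\right) = - 335 \left(-137 - \left(\left(-5 - 8\right) 3 + \left(-19\right)^{2}\right)\right) = - 335 \left(-137 - \left(\left(-13\right) 3 + 361\right)\right) = - 335 \left(-137 - \left(-39 + 361\right)\right) = - 335 \left(-137 - 322\right) = \left(-335\right) \left(-459\right) = 153765$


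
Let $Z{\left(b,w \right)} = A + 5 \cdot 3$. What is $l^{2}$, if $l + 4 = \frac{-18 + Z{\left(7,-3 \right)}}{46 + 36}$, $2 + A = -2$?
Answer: $\frac{112225}{6724} \approx 16.69$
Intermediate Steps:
$A = -4$ ($A = -2 - 2 = -4$)
$Z{\left(b,w \right)} = 11$ ($Z{\left(b,w \right)} = -4 + 5 \cdot 3 = -4 + 15 = 11$)
$l = - \frac{335}{82}$ ($l = -4 + \frac{-18 + 11}{46 + 36} = -4 - \frac{7}{82} = - \frac{335}{82} \approx -4.0854$)
$l^{2} = \left(- \frac{335}{82}\right)^{2} = \frac{112225}{6724}$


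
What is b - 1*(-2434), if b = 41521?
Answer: 43955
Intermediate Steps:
b - 1*(-2434) = 41521 - 1*(-2434) = 41521 + 2434 = 43955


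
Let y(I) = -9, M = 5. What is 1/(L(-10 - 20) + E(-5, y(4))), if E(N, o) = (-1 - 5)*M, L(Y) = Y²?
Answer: 1/870 ≈ 0.0011494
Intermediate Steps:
E(N, o) = -30 (E(N, o) = (-1 - 5)*5 = -6*5 = -30)
1/(L(-10 - 20) + E(-5, y(4))) = 1/((-10 - 20)² - 30) = 1/((-30)² - 30) = 1/(900 - 30) = 1/870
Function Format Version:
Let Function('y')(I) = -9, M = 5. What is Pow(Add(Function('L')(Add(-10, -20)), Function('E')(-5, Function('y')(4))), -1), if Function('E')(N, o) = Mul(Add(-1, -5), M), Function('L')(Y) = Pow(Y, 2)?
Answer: Rational(1, 870) ≈ 0.0011494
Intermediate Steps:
Function('E')(N, o) = -30 (Function('E')(N, o) = Mul(Add(-1, -5), 5) = Mul(-6, 5) = -30)
Pow(Add(Function('L')(Add(-10, -20)), Function('E')(-5, Function('y')(4))), -1) = Pow(Add(Pow(Add(-10, -20), 2), -30), -1) = Pow(Add(Pow(-30, 2), -30), -1) = Pow(Add(900, -30), -1) = Pow(870, -1) = Rational(1, 870)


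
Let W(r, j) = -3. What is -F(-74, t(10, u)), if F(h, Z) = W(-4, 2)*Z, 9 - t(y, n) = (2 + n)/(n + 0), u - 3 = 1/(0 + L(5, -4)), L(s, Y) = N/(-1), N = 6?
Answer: 372/17 ≈ 21.882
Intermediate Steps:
L(s, Y) = -6 (L(s, Y) = 6/(-1) = 6*(-1) = -6)
u = 17/6 (u = 3 + 1/(0 - 6) = 3 + 1/(-6) = 3 - ⅙ = 17/6 ≈ 2.8333)
t(y, n) = 9 - (2 + n)/n (t(y, n) = 9 - (2 + n)/(n + 0) = 9 - (2 + n)/n)
F(h, Z) = -3*Z
-F(-74, t(10, u)) = -(-3)*(8 - 2/17/6) = -(-3)*(8 - 2*6/17) = -(-3)*(8 - 12/17) = -(-3)*124/17 = -1*(-372/17) = 372/17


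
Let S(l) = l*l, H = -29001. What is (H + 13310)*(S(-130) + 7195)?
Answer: -378074645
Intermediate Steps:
S(l) = l²
(H + 13310)*(S(-130) + 7195) = (-29001 + 13310)*((-130)² + 7195) = -15691*(16900 + 7195) = -15691*24095 = -378074645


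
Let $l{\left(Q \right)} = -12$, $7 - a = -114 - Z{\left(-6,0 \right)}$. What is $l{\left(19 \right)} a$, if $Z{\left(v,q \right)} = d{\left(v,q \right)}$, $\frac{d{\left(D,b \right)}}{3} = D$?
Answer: $-1236$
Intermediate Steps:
$d{\left(D,b \right)} = 3 D$
$Z{\left(v,q \right)} = 3 v$
$a = 103$ ($a = 7 - \left(-114 - 3 \left(-6\right)\right) = 7 - \left(-114 - -18\right) = 7 - \left(-114 + 18\right) = 7 - -96 = 7 + 96 = 103$)
$l{\left(19 \right)} a = \left(-12\right) 103 = -1236$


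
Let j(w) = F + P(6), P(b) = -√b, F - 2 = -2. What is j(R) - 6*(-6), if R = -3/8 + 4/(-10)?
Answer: 36 - √6 ≈ 33.551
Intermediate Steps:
F = 0 (F = 2 - 2 = 0)
R = -31/40 (R = -3*⅛ + 4*(-⅒) = -3/8 - ⅖ = -31/40 ≈ -0.77500)
j(w) = -√6 (j(w) = 0 - √6 = -√6)
j(R) - 6*(-6) = -√6 - 6*(-6) = -√6 + 36 = 36 - √6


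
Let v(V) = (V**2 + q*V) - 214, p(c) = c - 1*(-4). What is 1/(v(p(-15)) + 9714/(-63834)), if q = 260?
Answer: -10639/31418586 ≈ -0.00033862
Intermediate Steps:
p(c) = 4 + c (p(c) = c + 4 = 4 + c)
v(V) = -214 + V**2 + 260*V (v(V) = (V**2 + 260*V) - 214 = -214 + V**2 + 260*V)
1/(v(p(-15)) + 9714/(-63834)) = 1/((-214 + (4 - 15)**2 + 260*(4 - 15)) + 9714/(-63834)) = 1/((-214 + (-11)**2 + 260*(-11)) + 9714*(-1/63834)) = 1/((-214 + 121 - 2860) - 1619/10639) = 1/(-2953 - 1619/10639) = 1/(-31418586/10639) = -10639/31418586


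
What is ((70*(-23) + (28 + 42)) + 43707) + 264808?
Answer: 306975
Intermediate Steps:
((70*(-23) + (28 + 42)) + 43707) + 264808 = ((-1610 + 70) + 43707) + 264808 = (-1540 + 43707) + 264808 = 42167 + 264808 = 306975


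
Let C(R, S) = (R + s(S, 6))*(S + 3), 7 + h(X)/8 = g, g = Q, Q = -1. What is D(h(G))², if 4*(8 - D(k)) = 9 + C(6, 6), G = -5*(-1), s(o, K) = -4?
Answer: 25/16 ≈ 1.5625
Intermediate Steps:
g = -1
G = 5
h(X) = -64 (h(X) = -56 + 8*(-1) = -56 - 8 = -64)
C(R, S) = (-4 + R)*(3 + S) (C(R, S) = (R - 4)*(S + 3) = (-4 + R)*(3 + S))
D(k) = 5/4 (D(k) = 8 - (9 + (-12 - 4*6 + 3*6 + 6*6))/4 = 8 - (9 + (-12 - 24 + 18 + 36))/4 = 8 - (9 + 18)/4 = 8 - ¼*27 = 8 - 27/4 = 5/4)
D(h(G))² = (5/4)² = 25/16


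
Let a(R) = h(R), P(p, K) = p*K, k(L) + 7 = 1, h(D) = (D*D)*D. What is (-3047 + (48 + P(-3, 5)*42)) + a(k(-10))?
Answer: -3845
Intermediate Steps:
h(D) = D³ (h(D) = D²*D = D³)
k(L) = -6 (k(L) = -7 + 1 = -6)
P(p, K) = K*p
a(R) = R³
(-3047 + (48 + P(-3, 5)*42)) + a(k(-10)) = (-3047 + (48 + (5*(-3))*42)) + (-6)³ = (-3047 + (48 - 15*42)) - 216 = (-3047 + (48 - 630)) - 216 = (-3047 - 582) - 216 = -3629 - 216 = -3845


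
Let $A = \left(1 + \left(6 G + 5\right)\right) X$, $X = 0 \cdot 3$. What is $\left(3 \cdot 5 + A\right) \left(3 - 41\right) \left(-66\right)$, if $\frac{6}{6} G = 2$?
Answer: $37620$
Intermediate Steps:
$G = 2$
$X = 0$
$A = 0$ ($A = \left(1 + \left(6 \cdot 2 + 5\right)\right) 0 = \left(1 + \left(12 + 5\right)\right) 0 = \left(1 + 17\right) 0 = 18 \cdot 0 = 0$)
$\left(3 \cdot 5 + A\right) \left(3 - 41\right) \left(-66\right) = \left(3 \cdot 5 + 0\right) \left(3 - 41\right) \left(-66\right) = \left(15 + 0\right) \left(-38\right) \left(-66\right) = 15 \left(-38\right) \left(-66\right) = \left(-570\right) \left(-66\right) = 37620$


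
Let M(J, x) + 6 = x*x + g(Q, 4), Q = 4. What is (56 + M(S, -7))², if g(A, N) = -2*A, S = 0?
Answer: 8281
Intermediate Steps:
M(J, x) = -14 + x² (M(J, x) = -6 + (x*x - 2*4) = -6 + (x² - 8) = -6 + (-8 + x²) = -14 + x²)
(56 + M(S, -7))² = (56 + (-14 + (-7)²))² = (56 + (-14 + 49))² = (56 + 35)² = 91² = 8281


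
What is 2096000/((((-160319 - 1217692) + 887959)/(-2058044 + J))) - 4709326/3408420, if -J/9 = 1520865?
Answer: 14061120113330331881/208787879730 ≈ 6.7346e+7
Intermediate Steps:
J = -13687785 (J = -9*1520865 = -13687785)
2096000/((((-160319 - 1217692) + 887959)/(-2058044 + J))) - 4709326/3408420 = 2096000/((((-160319 - 1217692) + 887959)/(-2058044 - 13687785))) - 4709326/3408420 = 2096000/(((-1378011 + 887959)/(-15745829))) - 4709326*1/3408420 = 2096000/((-490052*(-1/15745829))) - 2354663/1704210 = 2096000/(490052/15745829) - 2354663/1704210 = 2096000*(15745829/490052) - 2354663/1704210 = 8250814396000/122513 - 2354663/1704210 = 14061120113330331881/208787879730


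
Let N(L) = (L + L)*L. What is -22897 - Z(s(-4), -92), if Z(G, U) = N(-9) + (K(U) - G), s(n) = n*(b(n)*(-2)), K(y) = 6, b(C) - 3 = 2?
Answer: -23025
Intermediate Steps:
b(C) = 5 (b(C) = 3 + 2 = 5)
N(L) = 2*L² (N(L) = (2*L)*L = 2*L²)
s(n) = -10*n (s(n) = n*(5*(-2)) = n*(-10) = -10*n)
Z(G, U) = 168 - G (Z(G, U) = 2*(-9)² + (6 - G) = 2*81 + (6 - G) = 162 + (6 - G) = 168 - G)
-22897 - Z(s(-4), -92) = -22897 - (168 - (-10)*(-4)) = -22897 - (168 - 1*40) = -22897 - (168 - 40) = -22897 - 1*128 = -22897 - 128 = -23025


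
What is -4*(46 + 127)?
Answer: -692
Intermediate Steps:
-4*(46 + 127) = -4*173 = -692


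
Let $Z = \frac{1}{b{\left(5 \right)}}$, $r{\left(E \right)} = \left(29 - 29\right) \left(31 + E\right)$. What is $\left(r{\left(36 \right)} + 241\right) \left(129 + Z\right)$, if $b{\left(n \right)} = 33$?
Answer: $\frac{1026178}{33} \approx 31096.0$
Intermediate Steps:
$r{\left(E \right)} = 0$ ($r{\left(E \right)} = 0 \left(31 + E\right) = 0$)
$Z = \frac{1}{33} \approx 0.030303$
$\left(r{\left(36 \right)} + 241\right) \left(129 + Z\right) = \left(0 + 241\right) \left(129 + \frac{1}{33}\right) = 241 \cdot \frac{4258}{33} = \frac{1026178}{33}$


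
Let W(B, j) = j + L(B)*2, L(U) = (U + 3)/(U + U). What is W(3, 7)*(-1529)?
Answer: -13761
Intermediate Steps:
L(U) = (3 + U)/(2*U) (L(U) = (3 + U)/((2*U)) = (3 + U)*(1/(2*U)) = (3 + U)/(2*U))
W(B, j) = j + (3 + B)/B (W(B, j) = j + ((3 + B)/(2*B))*2 = j + (3 + B)/B)
W(3, 7)*(-1529) = (1 + 7 + 3/3)*(-1529) = (1 + 7 + 3*(⅓))*(-1529) = (1 + 7 + 1)*(-1529) = 9*(-1529) = -13761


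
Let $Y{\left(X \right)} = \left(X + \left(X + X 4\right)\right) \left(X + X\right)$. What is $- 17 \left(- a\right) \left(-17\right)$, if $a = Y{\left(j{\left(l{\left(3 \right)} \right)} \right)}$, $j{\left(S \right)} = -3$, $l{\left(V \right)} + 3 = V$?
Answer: $-31212$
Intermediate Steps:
$l{\left(V \right)} = -3 + V$
$Y{\left(X \right)} = 12 X^{2}$ ($Y{\left(X \right)} = \left(X + \left(X + 4 X\right)\right) 2 X = \left(X + 5 X\right) 2 X = 6 X 2 X = 12 X^{2}$)
$a = 108$ ($a = 12 \left(-3\right)^{2} = 12 \cdot 9 = 108$)
$- 17 \left(- a\right) \left(-17\right) = - 17 \left(\left(-1\right) 108\right) \left(-17\right) = \left(-17\right) \left(-108\right) \left(-17\right) = 1836 \left(-17\right) = -31212$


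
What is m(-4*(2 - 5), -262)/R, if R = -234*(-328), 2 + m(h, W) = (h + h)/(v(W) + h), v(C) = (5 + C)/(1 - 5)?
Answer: -257/11704680 ≈ -2.1957e-5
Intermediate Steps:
v(C) = -5/4 - C/4 (v(C) = (5 + C)/(-4) = (5 + C)*(-1/4) = -5/4 - C/4)
m(h, W) = -2 + 2*h/(-5/4 + h - W/4) (m(h, W) = -2 + (h + h)/((-5/4 - W/4) + h) = -2 + (2*h)/(-5/4 + h - W/4) = -2 + 2*h/(-5/4 + h - W/4))
R = 76752
m(-4*(2 - 5), -262)/R = (2*(5 - 262)/(-5 - 1*(-262) + 4*(-4*(2 - 5))))/76752 = (2*(-257)/(-5 + 262 + 4*(-4*(-3))))*(1/76752) = (2*(-257)/(-5 + 262 + 4*12))*(1/76752) = (2*(-257)/(-5 + 262 + 48))*(1/76752) = (2*(-257)/305)*(1/76752) = (2*(1/305)*(-257))*(1/76752) = -514/305*1/76752 = -257/11704680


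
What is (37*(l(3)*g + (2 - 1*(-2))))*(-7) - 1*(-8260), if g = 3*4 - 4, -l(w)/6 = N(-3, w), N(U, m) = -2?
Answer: -17640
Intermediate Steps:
l(w) = 12 (l(w) = -6*(-2) = 12)
g = 8 (g = 12 - 4 = 8)
(37*(l(3)*g + (2 - 1*(-2))))*(-7) - 1*(-8260) = (37*(12*8 + (2 - 1*(-2))))*(-7) - 1*(-8260) = (37*(96 + (2 + 2)))*(-7) + 8260 = (37*(96 + 4))*(-7) + 8260 = (37*100)*(-7) + 8260 = 3700*(-7) + 8260 = -25900 + 8260 = -17640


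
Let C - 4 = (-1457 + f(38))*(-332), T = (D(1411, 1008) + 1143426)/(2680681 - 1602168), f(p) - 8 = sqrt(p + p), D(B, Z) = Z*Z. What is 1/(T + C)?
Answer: 279790304395645769/134594969499554552430210 + 193089588334054*sqrt(19)/67297484749777276215105 ≈ 2.0913e-6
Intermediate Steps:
D(B, Z) = Z**2
f(p) = 8 + sqrt(2)*sqrt(p) (f(p) = 8 + sqrt(p + p) = 8 + sqrt(2*p) = 8 + sqrt(2)*sqrt(p))
T = 2159490/1078513 (T = (1008**2 + 1143426)/(2680681 - 1602168) = (1016064 + 1143426)/1078513 = 2159490*(1/1078513) = 2159490/1078513 ≈ 2.0023)
C = 481072 - 664*sqrt(19) (C = 4 + (-1457 + (8 + sqrt(2)*sqrt(38)))*(-332) = 4 + (-1457 + (8 + 2*sqrt(19)))*(-332) = 4 + (-1449 + 2*sqrt(19))*(-332) = 4 + (481068 - 664*sqrt(19)) = 481072 - 664*sqrt(19) ≈ 4.7818e+5)
1/(T + C) = 1/(2159490/1078513 + (481072 - 664*sqrt(19))) = 1/(518844565426/1078513 - 664*sqrt(19))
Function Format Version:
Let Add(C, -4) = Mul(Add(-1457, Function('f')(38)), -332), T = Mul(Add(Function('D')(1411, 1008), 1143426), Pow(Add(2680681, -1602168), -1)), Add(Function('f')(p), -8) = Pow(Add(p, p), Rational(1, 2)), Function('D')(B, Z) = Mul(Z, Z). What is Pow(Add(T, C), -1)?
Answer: Add(Rational(279790304395645769, 134594969499554552430210), Mul(Rational(193089588334054, 67297484749777276215105), Pow(19, Rational(1, 2)))) ≈ 2.0913e-6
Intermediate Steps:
Function('D')(B, Z) = Pow(Z, 2)
Function('f')(p) = Add(8, Mul(Pow(2, Rational(1, 2)), Pow(p, Rational(1, 2)))) (Function('f')(p) = Add(8, Pow(Add(p, p), Rational(1, 2))) = Add(8, Pow(Mul(2, p), Rational(1, 2))) = Add(8, Mul(Pow(2, Rational(1, 2)), Pow(p, Rational(1, 2)))))
T = Rational(2159490, 1078513) (T = Mul(Add(Pow(1008, 2), 1143426), Pow(Add(2680681, -1602168), -1)) = Mul(Add(1016064, 1143426), Pow(1078513, -1)) = Mul(2159490, Rational(1, 1078513)) = Rational(2159490, 1078513) ≈ 2.0023)
C = Add(481072, Mul(-664, Pow(19, Rational(1, 2)))) (C = Add(4, Mul(Add(-1457, Add(8, Mul(Pow(2, Rational(1, 2)), Pow(38, Rational(1, 2))))), -332)) = Add(4, Mul(Add(-1457, Add(8, Mul(2, Pow(19, Rational(1, 2))))), -332)) = Add(4, Mul(Add(-1449, Mul(2, Pow(19, Rational(1, 2)))), -332)) = Add(4, Add(481068, Mul(-664, Pow(19, Rational(1, 2))))) = Add(481072, Mul(-664, Pow(19, Rational(1, 2)))) ≈ 4.7818e+5)
Pow(Add(T, C), -1) = Pow(Add(Rational(2159490, 1078513), Add(481072, Mul(-664, Pow(19, Rational(1, 2))))), -1) = Pow(Add(Rational(518844565426, 1078513), Mul(-664, Pow(19, Rational(1, 2)))), -1)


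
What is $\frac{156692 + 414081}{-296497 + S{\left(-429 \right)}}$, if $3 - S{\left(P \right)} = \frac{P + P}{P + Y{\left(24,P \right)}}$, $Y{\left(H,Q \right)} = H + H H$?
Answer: $- \frac{32534061}{16899872} \approx -1.9251$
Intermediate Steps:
$Y{\left(H,Q \right)} = H + H^{2}$
$S{\left(P \right)} = 3 - \frac{2 P}{600 + P}$ ($S{\left(P \right)} = 3 - \frac{P + P}{P + 24 \left(1 + 24\right)} = 3 - \frac{2 P}{P + 24 \cdot 25} = 3 - \frac{2 P}{P + 600} = 3 - \frac{2 P}{600 + P}$)
$\frac{156692 + 414081}{-296497 + S{\left(-429 \right)}} = \frac{156692 + 414081}{-296497 + \frac{1800 - 429}{600 - 429}} = \frac{570773}{-296497 + \frac{1}{171} \cdot 1371} = \frac{570773}{-296497 + \frac{457}{57}} = \frac{570773}{- \frac{16899872}{57}} = 570773 \left(- \frac{57}{16899872}\right) = - \frac{32534061}{16899872}$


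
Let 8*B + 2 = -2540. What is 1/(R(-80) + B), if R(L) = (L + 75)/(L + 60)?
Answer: -2/635 ≈ -0.0031496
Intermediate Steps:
B = -1271/4 (B = -1/4 + (1/8)*(-2540) = -1/4 - 635/2 = -1271/4 ≈ -317.75)
R(L) = (75 + L)/(60 + L)
1/(R(-80) + B) = 1/((75 - 80)/(60 - 80) - 1271/4) = 1/(-5/(-20) - 1271/4) = 1/(-1/20*(-5) - 1271/4) = 1/(1/4 - 1271/4) = 1/(-635/2) = -2/635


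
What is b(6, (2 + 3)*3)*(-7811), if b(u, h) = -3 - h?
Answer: 140598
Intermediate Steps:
b(6, (2 + 3)*3)*(-7811) = (-3 - (2 + 3)*3)*(-7811) = (-3 - 5*3)*(-7811) = (-3 - 1*15)*(-7811) = (-3 - 15)*(-7811) = -18*(-7811) = 140598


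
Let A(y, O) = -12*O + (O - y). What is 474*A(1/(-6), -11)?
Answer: 57433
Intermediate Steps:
A(y, O) = -y - 11*O
474*A(1/(-6), -11) = 474*(-1/(-6) - 11*(-11)) = 474*(-1*(-⅙) + 121) = 474*(⅙ + 121) = 474*(727/6) = 57433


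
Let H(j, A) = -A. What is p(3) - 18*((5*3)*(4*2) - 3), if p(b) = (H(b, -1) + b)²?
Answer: -2090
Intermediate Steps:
p(b) = (1 + b)² (p(b) = (-1*(-1) + b)² = (1 + b)²)
p(3) - 18*((5*3)*(4*2) - 3) = (1 + 3)² - 18*((5*3)*(4*2) - 3) = 4² - 18*(15*8 - 3) = 16 - 18*(120 - 3) = 16 - 18*117 = 16 - 2106 = -2090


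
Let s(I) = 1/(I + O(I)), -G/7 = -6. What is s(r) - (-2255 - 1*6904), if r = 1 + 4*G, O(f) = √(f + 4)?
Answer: 260005861/28388 - √173/28388 ≈ 9159.0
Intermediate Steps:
G = 42 (G = -7*(-6) = 42)
O(f) = √(4 + f)
r = 169 (r = 1 + 4*42 = 1 + 168 = 169)
s(I) = 1/(I + √(4 + I))
s(r) - (-2255 - 1*6904) = 1/(169 + √(4 + 169)) - (-2255 - 1*6904) = 1/(169 + √173) - (-2255 - 6904) = 1/(169 + √173) - 1*(-9159) = 1/(169 + √173) + 9159 = 9159 + 1/(169 + √173)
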